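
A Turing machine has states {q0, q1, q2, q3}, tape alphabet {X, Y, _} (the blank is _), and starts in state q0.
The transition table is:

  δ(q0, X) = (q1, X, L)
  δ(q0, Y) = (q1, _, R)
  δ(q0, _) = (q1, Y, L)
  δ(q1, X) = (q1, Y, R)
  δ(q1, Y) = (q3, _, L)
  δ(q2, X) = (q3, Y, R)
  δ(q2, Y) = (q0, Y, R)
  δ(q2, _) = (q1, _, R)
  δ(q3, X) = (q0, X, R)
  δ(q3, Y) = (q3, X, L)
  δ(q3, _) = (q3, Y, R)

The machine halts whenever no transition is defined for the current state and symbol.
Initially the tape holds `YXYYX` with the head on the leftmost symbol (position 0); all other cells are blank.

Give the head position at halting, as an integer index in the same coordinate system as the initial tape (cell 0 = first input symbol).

q0 | _[Y]XYYX   read Y → write _, move R, go to q1
q1 | __[X]YYX   read X → write Y, move R, go to q1
q1 | __Y[Y]YX   read Y → write _, move L, go to q3
q3 | __[Y]_YX   read Y → write X, move L, go to q3
q3 | _[_]X_YX   read _ → write Y, move R, go to q3
q3 | _Y[X]_YX   read X → write X, move R, go to q0
q0 | _YX[_]YX   read _ → write Y, move L, go to q1
q1 | _Y[X]YYX   read X → write Y, move R, go to q1
q1 | _YY[Y]YX   read Y → write _, move L, go to q3
q3 | _Y[Y]_YX   read Y → write X, move L, go to q3
q3 | _[Y]X_YX   read Y → write X, move L, go to q3
q3 | [_]XX_YX   read _ → write Y, move R, go to q3
q3 | Y[X]X_YX   read X → write X, move R, go to q0
q0 | YX[X]_YX   read X → write X, move L, go to q1
q1 | Y[X]X_YX   read X → write Y, move R, go to q1
q1 | YY[X]_YX   read X → write Y, move R, go to q1
q1 | YYY[_]YX
At halt the head is at cell 2.

2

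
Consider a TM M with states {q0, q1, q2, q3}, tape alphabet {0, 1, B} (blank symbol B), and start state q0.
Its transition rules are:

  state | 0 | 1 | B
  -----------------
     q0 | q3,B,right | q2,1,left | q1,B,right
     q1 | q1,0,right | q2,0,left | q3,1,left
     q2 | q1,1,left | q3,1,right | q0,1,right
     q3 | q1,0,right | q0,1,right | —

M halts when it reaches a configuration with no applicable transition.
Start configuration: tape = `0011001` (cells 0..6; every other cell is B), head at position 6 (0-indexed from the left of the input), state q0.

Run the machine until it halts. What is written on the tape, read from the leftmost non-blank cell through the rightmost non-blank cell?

11001001

state=q0 head=6 tape=BB001100[1]   (q0,1)→(q2,1,left)
state=q2 head=5 tape=BB00110[0]1   (q2,0)→(q1,1,left)
state=q1 head=4 tape=BB0011[0]11   (q1,0)→(q1,0,right)
state=q1 head=5 tape=BB00110[1]1   (q1,1)→(q2,0,left)
state=q2 head=4 tape=BB0011[0]01   (q2,0)→(q1,1,left)
state=q1 head=3 tape=BB001[1]101   (q1,1)→(q2,0,left)
state=q2 head=2 tape=BB00[1]0101   (q2,1)→(q3,1,right)
state=q3 head=3 tape=BB001[0]101   (q3,0)→(q1,0,right)
state=q1 head=4 tape=BB0010[1]01   (q1,1)→(q2,0,left)
state=q2 head=3 tape=BB001[0]001   (q2,0)→(q1,1,left)
state=q1 head=2 tape=BB00[1]1001   (q1,1)→(q2,0,left)
state=q2 head=1 tape=BB0[0]01001   (q2,0)→(q1,1,left)
state=q1 head=0 tape=BB[0]101001   (q1,0)→(q1,0,right)
state=q1 head=1 tape=BB0[1]01001   (q1,1)→(q2,0,left)
state=q2 head=0 tape=BB[0]001001   (q2,0)→(q1,1,left)
state=q1 head=-1 tape=B[B]1001001   (q1,B)→(q3,1,left)
state=q3 head=-2 tape=[B]11001001
The non-blank tape span at halt is 11001001.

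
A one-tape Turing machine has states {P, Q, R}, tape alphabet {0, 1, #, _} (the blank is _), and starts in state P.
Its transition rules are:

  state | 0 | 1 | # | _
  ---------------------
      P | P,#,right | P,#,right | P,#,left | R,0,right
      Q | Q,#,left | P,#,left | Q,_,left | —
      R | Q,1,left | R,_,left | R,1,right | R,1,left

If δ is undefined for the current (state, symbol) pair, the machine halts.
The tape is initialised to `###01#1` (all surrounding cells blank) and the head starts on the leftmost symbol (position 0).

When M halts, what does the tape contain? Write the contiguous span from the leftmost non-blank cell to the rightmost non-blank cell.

P | ___[#]##01#1   read # → write #, move left, go to P
P | __[_]###01#1   read _ → write 0, move right, go to R
R | __0[#]##01#1   read # → write 1, move right, go to R
R | __01[#]#01#1   read # → write 1, move right, go to R
R | __011[#]01#1   read # → write 1, move right, go to R
R | __0111[0]1#1   read 0 → write 1, move left, go to Q
Q | __011[1]11#1   read 1 → write #, move left, go to P
P | __01[1]#11#1   read 1 → write #, move right, go to P
P | __01#[#]11#1   read # → write #, move left, go to P
P | __01[#]#11#1   read # → write #, move left, go to P
P | __0[1]##11#1   read 1 → write #, move right, go to P
P | __0#[#]#11#1   read # → write #, move left, go to P
P | __0[#]##11#1   read # → write #, move left, go to P
P | __[0]###11#1   read 0 → write #, move right, go to P
P | __#[#]##11#1   read # → write #, move left, go to P
P | __[#]###11#1   read # → write #, move left, go to P
P | _[_]####11#1   read _ → write 0, move right, go to R
R | _0[#]###11#1   read # → write 1, move right, go to R
R | _01[#]##11#1   read # → write 1, move right, go to R
R | _011[#]#11#1   read # → write 1, move right, go to R
R | _0111[#]11#1   read # → write 1, move right, go to R
R | _01111[1]1#1   read 1 → write _, move left, go to R
R | _0111[1]_1#1   read 1 → write _, move left, go to R
R | _011[1]__1#1   read 1 → write _, move left, go to R
R | _01[1]___1#1   read 1 → write _, move left, go to R
R | _0[1]____1#1   read 1 → write _, move left, go to R
R | _[0]_____1#1   read 0 → write 1, move left, go to Q
Q | [_]1_____1#1
The non-blank tape span at halt is 1_____1#1.

1_____1#1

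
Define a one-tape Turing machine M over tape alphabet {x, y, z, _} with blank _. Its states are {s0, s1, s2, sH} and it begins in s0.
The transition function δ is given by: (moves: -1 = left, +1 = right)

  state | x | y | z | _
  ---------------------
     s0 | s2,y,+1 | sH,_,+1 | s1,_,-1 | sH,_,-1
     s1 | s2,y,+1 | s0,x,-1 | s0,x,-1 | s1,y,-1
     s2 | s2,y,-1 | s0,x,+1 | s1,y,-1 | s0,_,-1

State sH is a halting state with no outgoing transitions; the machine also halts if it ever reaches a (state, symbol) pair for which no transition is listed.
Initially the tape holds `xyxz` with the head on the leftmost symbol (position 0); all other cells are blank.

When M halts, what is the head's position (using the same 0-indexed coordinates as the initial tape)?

state=s0 head=0 tape=[x]yxz   (s0,x)→(s2,y,+1)
state=s2 head=1 tape=y[y]xz   (s2,y)→(s0,x,+1)
state=s0 head=2 tape=yx[x]z   (s0,x)→(s2,y,+1)
state=s2 head=3 tape=yxy[z]   (s2,z)→(s1,y,-1)
state=s1 head=2 tape=yx[y]y   (s1,y)→(s0,x,-1)
state=s0 head=1 tape=y[x]xy   (s0,x)→(s2,y,+1)
state=s2 head=2 tape=yy[x]y   (s2,x)→(s2,y,-1)
state=s2 head=1 tape=y[y]yy   (s2,y)→(s0,x,+1)
state=s0 head=2 tape=yx[y]y   (s0,y)→(sH,_,+1)
state=sH head=3 tape=yx_[y]
At halt the head is at cell 3.

3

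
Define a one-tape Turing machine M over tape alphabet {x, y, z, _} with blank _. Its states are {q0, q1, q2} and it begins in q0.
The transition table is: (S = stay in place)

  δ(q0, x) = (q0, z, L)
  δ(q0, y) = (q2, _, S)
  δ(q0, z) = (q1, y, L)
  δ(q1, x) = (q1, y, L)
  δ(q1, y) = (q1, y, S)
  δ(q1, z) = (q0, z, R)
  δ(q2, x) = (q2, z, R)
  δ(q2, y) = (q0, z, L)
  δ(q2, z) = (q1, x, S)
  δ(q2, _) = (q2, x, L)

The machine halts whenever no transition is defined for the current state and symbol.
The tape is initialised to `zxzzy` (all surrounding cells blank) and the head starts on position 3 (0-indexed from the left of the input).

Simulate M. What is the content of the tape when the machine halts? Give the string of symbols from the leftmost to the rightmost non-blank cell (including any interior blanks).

yxyxy

q0 | _zxz[z]y   read z → write y, move L, go to q1
q1 | _zx[z]yy   read z → write z, move R, go to q0
q0 | _zxz[y]y   read y → write _, move S, go to q2
q2 | _zxz[_]y   read _ → write x, move L, go to q2
q2 | _zx[z]xy   read z → write x, move S, go to q1
q1 | _zx[x]xy   read x → write y, move L, go to q1
q1 | _z[x]yxy   read x → write y, move L, go to q1
q1 | _[z]yyxy   read z → write z, move R, go to q0
q0 | _z[y]yxy   read y → write _, move S, go to q2
q2 | _z[_]yxy   read _ → write x, move L, go to q2
q2 | _[z]xyxy   read z → write x, move S, go to q1
q1 | _[x]xyxy   read x → write y, move L, go to q1
q1 | [_]yxyxy
The non-blank tape span at halt is yxyxy.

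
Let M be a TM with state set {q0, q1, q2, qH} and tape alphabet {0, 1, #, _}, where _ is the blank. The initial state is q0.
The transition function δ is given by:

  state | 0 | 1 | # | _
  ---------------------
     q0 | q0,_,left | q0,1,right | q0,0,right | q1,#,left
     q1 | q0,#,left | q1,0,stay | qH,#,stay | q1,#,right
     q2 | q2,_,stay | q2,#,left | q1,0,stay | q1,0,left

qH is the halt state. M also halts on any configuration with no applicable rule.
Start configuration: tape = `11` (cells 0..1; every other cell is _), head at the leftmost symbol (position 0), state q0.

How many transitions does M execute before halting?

18

state=q0 head=0 tape=__[1]1__   (q0,1)→(q0,1,right)
state=q0 head=1 tape=__1[1]__   (q0,1)→(q0,1,right)
state=q0 head=2 tape=__11[_]_   (q0,_)→(q1,#,left)
state=q1 head=1 tape=__1[1]#_   (q1,1)→(q1,0,stay)
state=q1 head=1 tape=__1[0]#_   (q1,0)→(q0,#,left)
state=q0 head=0 tape=__[1]##_   (q0,1)→(q0,1,right)
state=q0 head=1 tape=__1[#]#_   (q0,#)→(q0,0,right)
state=q0 head=2 tape=__10[#]_   (q0,#)→(q0,0,right)
state=q0 head=3 tape=__100[_]   (q0,_)→(q1,#,left)
state=q1 head=2 tape=__10[0]#   (q1,0)→(q0,#,left)
state=q0 head=1 tape=__1[0]##   (q0,0)→(q0,_,left)
state=q0 head=0 tape=__[1]_##   (q0,1)→(q0,1,right)
state=q0 head=1 tape=__1[_]##   (q0,_)→(q1,#,left)
state=q1 head=0 tape=__[1]###   (q1,1)→(q1,0,stay)
state=q1 head=0 tape=__[0]###   (q1,0)→(q0,#,left)
state=q0 head=-1 tape=_[_]####   (q0,_)→(q1,#,left)
state=q1 head=-2 tape=[_]#####   (q1,_)→(q1,#,right)
state=q1 head=-1 tape=#[#]####   (q1,#)→(qH,#,stay)
state=qH head=-1 tape=#[#]####
M halts after 18 transitions.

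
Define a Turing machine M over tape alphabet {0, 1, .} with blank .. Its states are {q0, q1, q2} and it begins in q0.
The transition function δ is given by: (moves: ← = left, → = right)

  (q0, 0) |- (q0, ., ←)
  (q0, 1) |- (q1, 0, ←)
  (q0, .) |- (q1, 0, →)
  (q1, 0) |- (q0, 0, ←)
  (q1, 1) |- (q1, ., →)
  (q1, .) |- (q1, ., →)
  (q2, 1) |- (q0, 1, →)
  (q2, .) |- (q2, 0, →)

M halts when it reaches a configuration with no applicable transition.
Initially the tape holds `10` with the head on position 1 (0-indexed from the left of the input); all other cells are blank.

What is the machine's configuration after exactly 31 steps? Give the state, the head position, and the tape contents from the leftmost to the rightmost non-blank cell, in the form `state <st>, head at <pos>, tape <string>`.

state q1, head at -2, tape 0...0

q0 | ....1[0]   read 0 → write ., move ←, go to q0
q0 | ....[1].   read 1 → write 0, move ←, go to q1
q1 | ...[.]0.   read . → write ., move →, go to q1
q1 | ....[0].   read 0 → write 0, move ←, go to q0
q0 | ...[.]0.   read . → write 0, move →, go to q1
q1 | ...0[0].   read 0 → write 0, move ←, go to q0
q0 | ...[0]0.   read 0 → write ., move ←, go to q0
q0 | ..[.].0.   read . → write 0, move →, go to q1
q1 | ..0[.]0.   read . → write ., move →, go to q1
q1 | ..0.[0].   read 0 → write 0, move ←, go to q0
q0 | ..0[.]0.   read . → write 0, move →, go to q1
q1 | ..00[0].   read 0 → write 0, move ←, go to q0
q0 | ..0[0]0.   read 0 → write ., move ←, go to q0
q0 | ..[0].0.   read 0 → write ., move ←, go to q0
q0 | .[.]..0.   read . → write 0, move →, go to q1
q1 | .0[.].0.   read . → write ., move →, go to q1
q1 | .0.[.]0.   read . → write ., move →, go to q1
q1 | .0..[0].   read 0 → write 0, move ←, go to q0
q0 | .0.[.]0.   read . → write 0, move →, go to q1
q1 | .0.0[0].   read 0 → write 0, move ←, go to q0
q0 | .0.[0]0.   read 0 → write ., move ←, go to q0
q0 | .0[.].0.   read . → write 0, move →, go to q1
q1 | .00[.]0.   read . → write ., move →, go to q1
q1 | .00.[0].   read 0 → write 0, move ←, go to q0
q0 | .00[.]0.   read . → write 0, move →, go to q1
q1 | .000[0].   read 0 → write 0, move ←, go to q0
q0 | .00[0]0.   read 0 → write ., move ←, go to q0
q0 | .0[0].0.   read 0 → write ., move ←, go to q0
q0 | .[0]..0.   read 0 → write ., move ←, go to q0
q0 | [.]...0.   read . → write 0, move →, go to q1
q1 | 0[.]..0.   read . → write ., move →, go to q1
q1 | 0.[.].0.
After 31 steps: state q1, head at -2, tape 0...0.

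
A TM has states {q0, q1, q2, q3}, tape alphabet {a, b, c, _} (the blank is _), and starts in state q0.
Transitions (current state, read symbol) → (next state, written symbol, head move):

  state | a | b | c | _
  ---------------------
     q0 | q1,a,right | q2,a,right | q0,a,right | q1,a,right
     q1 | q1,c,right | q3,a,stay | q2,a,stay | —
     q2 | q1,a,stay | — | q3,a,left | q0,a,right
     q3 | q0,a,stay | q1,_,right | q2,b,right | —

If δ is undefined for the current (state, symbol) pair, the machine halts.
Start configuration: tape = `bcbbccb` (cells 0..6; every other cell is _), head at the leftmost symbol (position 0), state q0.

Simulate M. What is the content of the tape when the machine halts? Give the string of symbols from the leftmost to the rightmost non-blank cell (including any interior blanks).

acaacca

q0 | [b]cbbccb_   read b → write a, move right, go to q2
q2 | a[c]bbccb_   read c → write a, move left, go to q3
q3 | [a]abbccb_   read a → write a, move stay, go to q0
q0 | [a]abbccb_   read a → write a, move right, go to q1
q1 | a[a]bbccb_   read a → write c, move right, go to q1
q1 | ac[b]bccb_   read b → write a, move stay, go to q3
q3 | ac[a]bccb_   read a → write a, move stay, go to q0
q0 | ac[a]bccb_   read a → write a, move right, go to q1
q1 | aca[b]ccb_   read b → write a, move stay, go to q3
q3 | aca[a]ccb_   read a → write a, move stay, go to q0
q0 | aca[a]ccb_   read a → write a, move right, go to q1
q1 | acaa[c]cb_   read c → write a, move stay, go to q2
q2 | acaa[a]cb_   read a → write a, move stay, go to q1
q1 | acaa[a]cb_   read a → write c, move right, go to q1
q1 | acaac[c]b_   read c → write a, move stay, go to q2
q2 | acaac[a]b_   read a → write a, move stay, go to q1
q1 | acaac[a]b_   read a → write c, move right, go to q1
q1 | acaacc[b]_   read b → write a, move stay, go to q3
q3 | acaacc[a]_   read a → write a, move stay, go to q0
q0 | acaacc[a]_   read a → write a, move right, go to q1
q1 | acaacca[_]
The non-blank tape span at halt is acaacca.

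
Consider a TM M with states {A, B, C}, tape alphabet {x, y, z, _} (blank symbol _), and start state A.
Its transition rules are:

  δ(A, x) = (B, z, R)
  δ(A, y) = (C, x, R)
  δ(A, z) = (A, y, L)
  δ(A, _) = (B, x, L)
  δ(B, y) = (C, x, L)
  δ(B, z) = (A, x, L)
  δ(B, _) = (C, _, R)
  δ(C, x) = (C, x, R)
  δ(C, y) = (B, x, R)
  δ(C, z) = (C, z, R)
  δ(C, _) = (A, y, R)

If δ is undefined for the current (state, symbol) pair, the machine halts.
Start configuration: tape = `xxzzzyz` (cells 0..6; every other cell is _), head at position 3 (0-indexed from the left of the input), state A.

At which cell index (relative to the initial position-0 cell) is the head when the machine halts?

A | xxz[z]zyz   read z → write y, move L, go to A
A | xx[z]yzyz   read z → write y, move L, go to A
A | x[x]yyzyz   read x → write z, move R, go to B
B | xz[y]yzyz   read y → write x, move L, go to C
C | x[z]xyzyz   read z → write z, move R, go to C
C | xz[x]yzyz   read x → write x, move R, go to C
C | xzx[y]zyz   read y → write x, move R, go to B
B | xzxx[z]yz   read z → write x, move L, go to A
A | xzx[x]xyz   read x → write z, move R, go to B
B | xzxz[x]yz
At halt the head is at cell 4.

4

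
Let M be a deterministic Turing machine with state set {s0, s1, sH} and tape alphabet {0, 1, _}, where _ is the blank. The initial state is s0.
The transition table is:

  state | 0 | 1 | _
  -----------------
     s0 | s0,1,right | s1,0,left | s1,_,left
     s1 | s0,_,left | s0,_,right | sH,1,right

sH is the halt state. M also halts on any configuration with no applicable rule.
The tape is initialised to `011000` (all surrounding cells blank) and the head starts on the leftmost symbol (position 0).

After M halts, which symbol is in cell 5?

state=s0 head=0 tape=[0]11000_   (s0,0)→(s0,1,right)
state=s0 head=1 tape=1[1]1000_   (s0,1)→(s1,0,left)
state=s1 head=0 tape=[1]01000_   (s1,1)→(s0,_,right)
state=s0 head=1 tape=_[0]1000_   (s0,0)→(s0,1,right)
state=s0 head=2 tape=_1[1]000_   (s0,1)→(s1,0,left)
state=s1 head=1 tape=_[1]0000_   (s1,1)→(s0,_,right)
state=s0 head=2 tape=__[0]000_   (s0,0)→(s0,1,right)
state=s0 head=3 tape=__1[0]00_   (s0,0)→(s0,1,right)
state=s0 head=4 tape=__11[0]0_   (s0,0)→(s0,1,right)
state=s0 head=5 tape=__111[0]_   (s0,0)→(s0,1,right)
state=s0 head=6 tape=__1111[_]   (s0,_)→(s1,_,left)
state=s1 head=5 tape=__111[1]_   (s1,1)→(s0,_,right)
state=s0 head=6 tape=__111_[_]   (s0,_)→(s1,_,left)
state=s1 head=5 tape=__111[_]_   (s1,_)→(sH,1,right)
state=sH head=6 tape=__1111[_]
Cell 5 holds 1 when M halts.

1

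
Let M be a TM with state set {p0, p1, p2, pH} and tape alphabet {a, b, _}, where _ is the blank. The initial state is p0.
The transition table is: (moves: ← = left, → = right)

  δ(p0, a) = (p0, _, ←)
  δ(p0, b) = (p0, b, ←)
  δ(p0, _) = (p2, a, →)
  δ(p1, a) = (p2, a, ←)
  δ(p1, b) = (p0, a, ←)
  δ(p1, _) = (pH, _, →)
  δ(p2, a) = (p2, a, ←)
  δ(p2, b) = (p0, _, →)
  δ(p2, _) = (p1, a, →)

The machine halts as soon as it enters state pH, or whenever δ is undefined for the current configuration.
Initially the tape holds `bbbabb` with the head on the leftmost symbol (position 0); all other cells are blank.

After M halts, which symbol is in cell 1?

p0 | __[b]bbabb   read b → write b, move ←, go to p0
p0 | _[_]bbbabb   read _ → write a, move →, go to p2
p2 | _a[b]bbabb   read b → write _, move →, go to p0
p0 | _a_[b]babb   read b → write b, move ←, go to p0
p0 | _a[_]bbabb   read _ → write a, move →, go to p2
p2 | _aa[b]babb   read b → write _, move →, go to p0
p0 | _aa_[b]abb   read b → write b, move ←, go to p0
p0 | _aa[_]babb   read _ → write a, move →, go to p2
p2 | _aaa[b]abb   read b → write _, move →, go to p0
p0 | _aaa_[a]bb   read a → write _, move ←, go to p0
p0 | _aaa[_]_bb   read _ → write a, move →, go to p2
p2 | _aaaa[_]bb   read _ → write a, move →, go to p1
p1 | _aaaaa[b]b   read b → write a, move ←, go to p0
p0 | _aaaa[a]ab   read a → write _, move ←, go to p0
p0 | _aaa[a]_ab   read a → write _, move ←, go to p0
p0 | _aa[a]__ab   read a → write _, move ←, go to p0
p0 | _a[a]___ab   read a → write _, move ←, go to p0
p0 | _[a]____ab   read a → write _, move ←, go to p0
p0 | [_]_____ab   read _ → write a, move →, go to p2
p2 | a[_]____ab   read _ → write a, move →, go to p1
p1 | aa[_]___ab   read _ → write _, move →, go to pH
pH | aa_[_]__ab
Cell 1 holds _ when M halts.

_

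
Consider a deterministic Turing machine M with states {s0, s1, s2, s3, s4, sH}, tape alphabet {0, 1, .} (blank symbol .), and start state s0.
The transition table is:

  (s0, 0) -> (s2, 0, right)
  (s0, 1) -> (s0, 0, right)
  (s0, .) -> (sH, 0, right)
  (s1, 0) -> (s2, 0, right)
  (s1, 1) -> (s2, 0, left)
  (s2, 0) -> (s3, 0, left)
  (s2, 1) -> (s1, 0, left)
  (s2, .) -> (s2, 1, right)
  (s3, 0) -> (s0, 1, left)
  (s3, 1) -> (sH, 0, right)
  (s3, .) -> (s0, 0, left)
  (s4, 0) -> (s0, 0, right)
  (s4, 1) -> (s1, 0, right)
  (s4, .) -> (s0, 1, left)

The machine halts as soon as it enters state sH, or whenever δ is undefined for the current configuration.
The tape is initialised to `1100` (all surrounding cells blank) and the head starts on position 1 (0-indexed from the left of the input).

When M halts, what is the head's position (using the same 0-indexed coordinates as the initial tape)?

state=s0 head=1 tape=.1[1]00   (s0,1)→(s0,0,right)
state=s0 head=2 tape=.10[0]0   (s0,0)→(s2,0,right)
state=s2 head=3 tape=.100[0]   (s2,0)→(s3,0,left)
state=s3 head=2 tape=.10[0]0   (s3,0)→(s0,1,left)
state=s0 head=1 tape=.1[0]10   (s0,0)→(s2,0,right)
state=s2 head=2 tape=.10[1]0   (s2,1)→(s1,0,left)
state=s1 head=1 tape=.1[0]00   (s1,0)→(s2,0,right)
state=s2 head=2 tape=.10[0]0   (s2,0)→(s3,0,left)
state=s3 head=1 tape=.1[0]00   (s3,0)→(s0,1,left)
state=s0 head=0 tape=.[1]100   (s0,1)→(s0,0,right)
state=s0 head=1 tape=.0[1]00   (s0,1)→(s0,0,right)
state=s0 head=2 tape=.00[0]0   (s0,0)→(s2,0,right)
state=s2 head=3 tape=.000[0]   (s2,0)→(s3,0,left)
state=s3 head=2 tape=.00[0]0   (s3,0)→(s0,1,left)
state=s0 head=1 tape=.0[0]10   (s0,0)→(s2,0,right)
state=s2 head=2 tape=.00[1]0   (s2,1)→(s1,0,left)
state=s1 head=1 tape=.0[0]00   (s1,0)→(s2,0,right)
state=s2 head=2 tape=.00[0]0   (s2,0)→(s3,0,left)
state=s3 head=1 tape=.0[0]00   (s3,0)→(s0,1,left)
state=s0 head=0 tape=.[0]100   (s0,0)→(s2,0,right)
state=s2 head=1 tape=.0[1]00   (s2,1)→(s1,0,left)
state=s1 head=0 tape=.[0]000   (s1,0)→(s2,0,right)
state=s2 head=1 tape=.0[0]00   (s2,0)→(s3,0,left)
state=s3 head=0 tape=.[0]000   (s3,0)→(s0,1,left)
state=s0 head=-1 tape=[.]1000   (s0,.)→(sH,0,right)
state=sH head=0 tape=0[1]000
At halt the head is at cell 0.

0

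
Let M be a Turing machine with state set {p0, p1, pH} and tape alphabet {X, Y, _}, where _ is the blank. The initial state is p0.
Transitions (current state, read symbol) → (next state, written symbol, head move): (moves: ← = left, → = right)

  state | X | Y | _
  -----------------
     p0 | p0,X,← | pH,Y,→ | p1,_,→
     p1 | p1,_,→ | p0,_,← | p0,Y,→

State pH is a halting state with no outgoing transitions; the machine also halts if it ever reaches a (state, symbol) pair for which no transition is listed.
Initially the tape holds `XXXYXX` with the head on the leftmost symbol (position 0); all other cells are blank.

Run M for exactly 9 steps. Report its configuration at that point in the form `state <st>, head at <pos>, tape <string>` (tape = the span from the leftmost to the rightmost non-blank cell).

state=p0 head=0 tape=_[X]XXYXX   (p0,X)→(p0,X,←)
state=p0 head=-1 tape=[_]XXXYXX   (p0,_)→(p1,_,→)
state=p1 head=0 tape=_[X]XXYXX   (p1,X)→(p1,_,→)
state=p1 head=1 tape=__[X]XYXX   (p1,X)→(p1,_,→)
state=p1 head=2 tape=___[X]YXX   (p1,X)→(p1,_,→)
state=p1 head=3 tape=____[Y]XX   (p1,Y)→(p0,_,←)
state=p0 head=2 tape=___[_]_XX   (p0,_)→(p1,_,→)
state=p1 head=3 tape=____[_]XX   (p1,_)→(p0,Y,→)
state=p0 head=4 tape=____Y[X]X   (p0,X)→(p0,X,←)
state=p0 head=3 tape=____[Y]XX
After 9 steps: state p0, head at 3, tape YXX.

state p0, head at 3, tape YXX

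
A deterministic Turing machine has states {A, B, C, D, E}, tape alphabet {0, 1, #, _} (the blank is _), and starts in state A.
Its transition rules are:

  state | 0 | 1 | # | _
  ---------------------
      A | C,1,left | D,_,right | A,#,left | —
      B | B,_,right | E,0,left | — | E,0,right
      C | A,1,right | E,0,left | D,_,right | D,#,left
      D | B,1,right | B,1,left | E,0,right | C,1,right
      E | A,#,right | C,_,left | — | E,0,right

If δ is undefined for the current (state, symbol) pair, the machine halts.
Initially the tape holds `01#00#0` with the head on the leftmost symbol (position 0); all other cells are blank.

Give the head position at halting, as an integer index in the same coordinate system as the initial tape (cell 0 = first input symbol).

A | __[0]1#00#0   read 0 → write 1, move left, go to C
C | _[_]11#00#0   read _ → write #, move left, go to D
D | [_]#11#00#0   read _ → write 1, move right, go to C
C | 1[#]11#00#0   read # → write _, move right, go to D
D | 1_[1]1#00#0   read 1 → write 1, move left, go to B
B | 1[_]11#00#0   read _ → write 0, move right, go to E
E | 10[1]1#00#0   read 1 → write _, move left, go to C
C | 1[0]_1#00#0   read 0 → write 1, move right, go to A
A | 11[_]1#00#0
At halt the head is at cell 0.

0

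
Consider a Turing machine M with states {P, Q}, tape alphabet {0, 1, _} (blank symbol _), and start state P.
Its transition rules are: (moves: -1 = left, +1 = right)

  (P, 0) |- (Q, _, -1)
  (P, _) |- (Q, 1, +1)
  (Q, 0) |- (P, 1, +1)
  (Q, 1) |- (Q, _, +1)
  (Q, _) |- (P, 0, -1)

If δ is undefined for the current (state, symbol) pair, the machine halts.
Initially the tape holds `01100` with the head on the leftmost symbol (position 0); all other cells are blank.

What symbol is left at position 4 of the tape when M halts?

P | __[0]1100__   read 0 → write _, move -1, go to Q
Q | _[_]_1100__   read _ → write 0, move -1, go to P
P | [_]0_1100__   read _ → write 1, move +1, go to Q
Q | 1[0]_1100__   read 0 → write 1, move +1, go to P
P | 11[_]1100__   read _ → write 1, move +1, go to Q
Q | 111[1]100__   read 1 → write _, move +1, go to Q
Q | 111_[1]00__   read 1 → write _, move +1, go to Q
Q | 111__[0]0__   read 0 → write 1, move +1, go to P
P | 111__1[0]__   read 0 → write _, move -1, go to Q
Q | 111__[1]___   read 1 → write _, move +1, go to Q
Q | 111___[_]__   read _ → write 0, move -1, go to P
P | 111__[_]0__   read _ → write 1, move +1, go to Q
Q | 111__1[0]__   read 0 → write 1, move +1, go to P
P | 111__11[_]_   read _ → write 1, move +1, go to Q
Q | 111__111[_]   read _ → write 0, move -1, go to P
P | 111__11[1]0
Cell 4 holds 1 when M halts.

1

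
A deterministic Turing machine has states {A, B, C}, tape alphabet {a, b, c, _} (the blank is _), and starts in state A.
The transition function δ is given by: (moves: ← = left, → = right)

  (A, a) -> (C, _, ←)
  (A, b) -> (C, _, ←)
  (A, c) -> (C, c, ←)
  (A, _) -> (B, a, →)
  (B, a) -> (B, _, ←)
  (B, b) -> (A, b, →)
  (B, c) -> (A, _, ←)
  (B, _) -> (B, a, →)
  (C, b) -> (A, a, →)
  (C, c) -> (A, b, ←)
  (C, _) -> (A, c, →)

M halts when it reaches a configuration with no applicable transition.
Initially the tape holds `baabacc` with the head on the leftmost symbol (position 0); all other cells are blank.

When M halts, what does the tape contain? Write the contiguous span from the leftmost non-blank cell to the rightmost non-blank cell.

aaaaaaa__c

state=A head=0 tape=___[b]aabacc   (A,b)→(C,_,←)
state=C head=-1 tape=__[_]_aabacc   (C,_)→(A,c,→)
state=A head=0 tape=__c[_]aabacc   (A,_)→(B,a,→)
state=B head=1 tape=__ca[a]abacc   (B,a)→(B,_,←)
state=B head=0 tape=__c[a]_abacc   (B,a)→(B,_,←)
state=B head=-1 tape=__[c]__abacc   (B,c)→(A,_,←)
state=A head=-2 tape=_[_]___abacc   (A,_)→(B,a,→)
state=B head=-1 tape=_a[_]__abacc   (B,_)→(B,a,→)
state=B head=0 tape=_aa[_]_abacc   (B,_)→(B,a,→)
state=B head=1 tape=_aaa[_]abacc   (B,_)→(B,a,→)
state=B head=2 tape=_aaaa[a]bacc   (B,a)→(B,_,←)
state=B head=1 tape=_aaa[a]_bacc   (B,a)→(B,_,←)
state=B head=0 tape=_aa[a]__bacc   (B,a)→(B,_,←)
state=B head=-1 tape=_a[a]___bacc   (B,a)→(B,_,←)
state=B head=-2 tape=_[a]____bacc   (B,a)→(B,_,←)
state=B head=-3 tape=[_]_____bacc   (B,_)→(B,a,→)
state=B head=-2 tape=a[_]____bacc   (B,_)→(B,a,→)
state=B head=-1 tape=aa[_]___bacc   (B,_)→(B,a,→)
state=B head=0 tape=aaa[_]__bacc   (B,_)→(B,a,→)
state=B head=1 tape=aaaa[_]_bacc   (B,_)→(B,a,→)
state=B head=2 tape=aaaaa[_]bacc   (B,_)→(B,a,→)
state=B head=3 tape=aaaaaa[b]acc   (B,b)→(A,b,→)
state=A head=4 tape=aaaaaab[a]cc   (A,a)→(C,_,←)
state=C head=3 tape=aaaaaa[b]_cc   (C,b)→(A,a,→)
state=A head=4 tape=aaaaaaa[_]cc   (A,_)→(B,a,→)
state=B head=5 tape=aaaaaaaa[c]c   (B,c)→(A,_,←)
state=A head=4 tape=aaaaaaa[a]_c   (A,a)→(C,_,←)
state=C head=3 tape=aaaaaa[a]__c
The non-blank tape span at halt is aaaaaaa__c.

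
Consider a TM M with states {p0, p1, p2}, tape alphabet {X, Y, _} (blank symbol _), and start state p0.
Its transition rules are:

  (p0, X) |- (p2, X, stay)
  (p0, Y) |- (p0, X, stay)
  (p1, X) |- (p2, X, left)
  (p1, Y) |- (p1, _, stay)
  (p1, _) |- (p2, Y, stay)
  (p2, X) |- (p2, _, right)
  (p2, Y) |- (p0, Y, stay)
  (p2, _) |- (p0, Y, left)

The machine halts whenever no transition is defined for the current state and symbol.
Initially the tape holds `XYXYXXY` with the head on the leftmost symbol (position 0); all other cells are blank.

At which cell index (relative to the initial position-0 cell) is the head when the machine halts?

p0 | [X]YXYXXY_   read X → write X, move stay, go to p2
p2 | [X]YXYXXY_   read X → write _, move right, go to p2
p2 | _[Y]XYXXY_   read Y → write Y, move stay, go to p0
p0 | _[Y]XYXXY_   read Y → write X, move stay, go to p0
p0 | _[X]XYXXY_   read X → write X, move stay, go to p2
p2 | _[X]XYXXY_   read X → write _, move right, go to p2
p2 | __[X]YXXY_   read X → write _, move right, go to p2
p2 | ___[Y]XXY_   read Y → write Y, move stay, go to p0
p0 | ___[Y]XXY_   read Y → write X, move stay, go to p0
p0 | ___[X]XXY_   read X → write X, move stay, go to p2
p2 | ___[X]XXY_   read X → write _, move right, go to p2
p2 | ____[X]XY_   read X → write _, move right, go to p2
p2 | _____[X]Y_   read X → write _, move right, go to p2
p2 | ______[Y]_   read Y → write Y, move stay, go to p0
p0 | ______[Y]_   read Y → write X, move stay, go to p0
p0 | ______[X]_   read X → write X, move stay, go to p2
p2 | ______[X]_   read X → write _, move right, go to p2
p2 | _______[_]   read _ → write Y, move left, go to p0
p0 | ______[_]Y
At halt the head is at cell 6.

6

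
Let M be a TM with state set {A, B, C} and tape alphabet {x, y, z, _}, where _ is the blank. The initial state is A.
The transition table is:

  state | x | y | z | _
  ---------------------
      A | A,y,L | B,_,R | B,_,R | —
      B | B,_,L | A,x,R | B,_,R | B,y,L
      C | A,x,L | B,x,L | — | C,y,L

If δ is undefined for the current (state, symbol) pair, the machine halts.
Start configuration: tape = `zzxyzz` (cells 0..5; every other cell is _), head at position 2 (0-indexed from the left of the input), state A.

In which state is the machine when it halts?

A

A | zz[x]yzz_   read x → write y, move L, go to A
A | z[z]yyzz_   read z → write _, move R, go to B
B | z_[y]yzz_   read y → write x, move R, go to A
A | z_x[y]zz_   read y → write _, move R, go to B
B | z_x_[z]z_   read z → write _, move R, go to B
B | z_x__[z]_   read z → write _, move R, go to B
B | z_x___[_]   read _ → write y, move L, go to B
B | z_x__[_]y   read _ → write y, move L, go to B
B | z_x_[_]yy   read _ → write y, move L, go to B
B | z_x[_]yyy   read _ → write y, move L, go to B
B | z_[x]yyyy   read x → write _, move L, go to B
B | z[_]_yyyy   read _ → write y, move L, go to B
B | [z]y_yyyy   read z → write _, move R, go to B
B | _[y]_yyyy   read y → write x, move R, go to A
A | _x[_]yyyy
No transition is defined for (A, _); M halts in state A.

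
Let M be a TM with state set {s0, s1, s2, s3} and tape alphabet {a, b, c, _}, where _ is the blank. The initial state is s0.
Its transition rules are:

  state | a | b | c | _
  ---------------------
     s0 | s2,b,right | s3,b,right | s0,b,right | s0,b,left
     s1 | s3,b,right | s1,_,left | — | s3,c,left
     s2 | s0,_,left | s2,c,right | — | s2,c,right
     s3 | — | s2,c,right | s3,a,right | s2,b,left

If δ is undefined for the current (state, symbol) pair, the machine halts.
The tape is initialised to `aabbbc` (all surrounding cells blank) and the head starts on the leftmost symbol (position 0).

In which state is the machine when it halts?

s2

s0 | [a]abbbc   read a → write b, move right, go to s2
s2 | b[a]bbbc   read a → write _, move left, go to s0
s0 | [b]_bbbc   read b → write b, move right, go to s3
s3 | b[_]bbbc   read _ → write b, move left, go to s2
s2 | [b]bbbbc   read b → write c, move right, go to s2
s2 | c[b]bbbc   read b → write c, move right, go to s2
s2 | cc[b]bbc   read b → write c, move right, go to s2
s2 | ccc[b]bc   read b → write c, move right, go to s2
s2 | cccc[b]c   read b → write c, move right, go to s2
s2 | ccccc[c]
No transition is defined for (s2, c); M halts in state s2.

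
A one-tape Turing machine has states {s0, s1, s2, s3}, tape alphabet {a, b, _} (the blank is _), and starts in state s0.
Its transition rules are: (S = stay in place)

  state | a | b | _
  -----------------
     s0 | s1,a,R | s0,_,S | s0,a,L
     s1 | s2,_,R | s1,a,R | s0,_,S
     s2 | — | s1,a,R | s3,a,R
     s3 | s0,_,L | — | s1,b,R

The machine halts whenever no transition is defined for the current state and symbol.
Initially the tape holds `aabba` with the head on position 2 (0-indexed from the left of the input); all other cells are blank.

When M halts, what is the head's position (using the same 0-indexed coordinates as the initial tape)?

state=s0 head=2 tape=aa[b]ba___   (s0,b)→(s0,_,S)
state=s0 head=2 tape=aa[_]ba___   (s0,_)→(s0,a,L)
state=s0 head=1 tape=a[a]aba___   (s0,a)→(s1,a,R)
state=s1 head=2 tape=aa[a]ba___   (s1,a)→(s2,_,R)
state=s2 head=3 tape=aa_[b]a___   (s2,b)→(s1,a,R)
state=s1 head=4 tape=aa_a[a]___   (s1,a)→(s2,_,R)
state=s2 head=5 tape=aa_a_[_]__   (s2,_)→(s3,a,R)
state=s3 head=6 tape=aa_a_a[_]_   (s3,_)→(s1,b,R)
state=s1 head=7 tape=aa_a_ab[_]   (s1,_)→(s0,_,S)
state=s0 head=7 tape=aa_a_ab[_]   (s0,_)→(s0,a,L)
state=s0 head=6 tape=aa_a_a[b]a   (s0,b)→(s0,_,S)
state=s0 head=6 tape=aa_a_a[_]a   (s0,_)→(s0,a,L)
state=s0 head=5 tape=aa_a_[a]aa   (s0,a)→(s1,a,R)
state=s1 head=6 tape=aa_a_a[a]a   (s1,a)→(s2,_,R)
state=s2 head=7 tape=aa_a_a_[a]
At halt the head is at cell 7.

7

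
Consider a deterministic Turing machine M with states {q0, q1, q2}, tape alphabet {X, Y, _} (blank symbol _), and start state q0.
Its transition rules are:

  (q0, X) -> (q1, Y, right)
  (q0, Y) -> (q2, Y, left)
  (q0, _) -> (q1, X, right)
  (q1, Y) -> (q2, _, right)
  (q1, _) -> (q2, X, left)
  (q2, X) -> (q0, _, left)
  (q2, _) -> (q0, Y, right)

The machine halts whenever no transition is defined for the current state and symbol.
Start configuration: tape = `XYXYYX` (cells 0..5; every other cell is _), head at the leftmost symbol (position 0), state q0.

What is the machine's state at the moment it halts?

state=q0 head=0 tape=_[X]YXYYX   (q0,X)→(q1,Y,right)
state=q1 head=1 tape=_Y[Y]XYYX   (q1,Y)→(q2,_,right)
state=q2 head=2 tape=_Y_[X]YYX   (q2,X)→(q0,_,left)
state=q0 head=1 tape=_Y[_]_YYX   (q0,_)→(q1,X,right)
state=q1 head=2 tape=_YX[_]YYX   (q1,_)→(q2,X,left)
state=q2 head=1 tape=_Y[X]XYYX   (q2,X)→(q0,_,left)
state=q0 head=0 tape=_[Y]_XYYX   (q0,Y)→(q2,Y,left)
state=q2 head=-1 tape=[_]Y_XYYX   (q2,_)→(q0,Y,right)
state=q0 head=0 tape=Y[Y]_XYYX   (q0,Y)→(q2,Y,left)
state=q2 head=-1 tape=[Y]Y_XYYX
No transition is defined for (q2, Y); M halts in state q2.

q2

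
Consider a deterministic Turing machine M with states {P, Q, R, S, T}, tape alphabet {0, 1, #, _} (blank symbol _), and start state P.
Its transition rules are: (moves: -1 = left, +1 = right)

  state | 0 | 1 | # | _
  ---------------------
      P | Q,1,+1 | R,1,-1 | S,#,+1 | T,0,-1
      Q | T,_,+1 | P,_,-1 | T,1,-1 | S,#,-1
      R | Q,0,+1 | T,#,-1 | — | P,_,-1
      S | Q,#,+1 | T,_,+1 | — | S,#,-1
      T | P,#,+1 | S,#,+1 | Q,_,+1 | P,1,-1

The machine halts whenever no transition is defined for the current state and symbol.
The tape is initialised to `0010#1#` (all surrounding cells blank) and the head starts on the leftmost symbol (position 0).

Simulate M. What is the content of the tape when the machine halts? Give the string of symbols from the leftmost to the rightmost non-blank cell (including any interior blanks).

state=P head=0 tape=[0]010#1#   (P,0)→(Q,1,+1)
state=Q head=1 tape=1[0]10#1#   (Q,0)→(T,_,+1)
state=T head=2 tape=1_[1]0#1#   (T,1)→(S,#,+1)
state=S head=3 tape=1_#[0]#1#   (S,0)→(Q,#,+1)
state=Q head=4 tape=1_##[#]1#   (Q,#)→(T,1,-1)
state=T head=3 tape=1_#[#]11#   (T,#)→(Q,_,+1)
state=Q head=4 tape=1_#_[1]1#   (Q,1)→(P,_,-1)
state=P head=3 tape=1_#[_]_1#   (P,_)→(T,0,-1)
state=T head=2 tape=1_[#]0_1#   (T,#)→(Q,_,+1)
state=Q head=3 tape=1__[0]_1#   (Q,0)→(T,_,+1)
state=T head=4 tape=1___[_]1#   (T,_)→(P,1,-1)
state=P head=3 tape=1__[_]11#   (P,_)→(T,0,-1)
state=T head=2 tape=1_[_]011#   (T,_)→(P,1,-1)
state=P head=1 tape=1[_]1011#   (P,_)→(T,0,-1)
state=T head=0 tape=[1]01011#   (T,1)→(S,#,+1)
state=S head=1 tape=#[0]1011#   (S,0)→(Q,#,+1)
state=Q head=2 tape=##[1]011#   (Q,1)→(P,_,-1)
state=P head=1 tape=#[#]_011#   (P,#)→(S,#,+1)
state=S head=2 tape=##[_]011#   (S,_)→(S,#,-1)
state=S head=1 tape=#[#]#011#
The non-blank tape span at halt is ###011#.

###011#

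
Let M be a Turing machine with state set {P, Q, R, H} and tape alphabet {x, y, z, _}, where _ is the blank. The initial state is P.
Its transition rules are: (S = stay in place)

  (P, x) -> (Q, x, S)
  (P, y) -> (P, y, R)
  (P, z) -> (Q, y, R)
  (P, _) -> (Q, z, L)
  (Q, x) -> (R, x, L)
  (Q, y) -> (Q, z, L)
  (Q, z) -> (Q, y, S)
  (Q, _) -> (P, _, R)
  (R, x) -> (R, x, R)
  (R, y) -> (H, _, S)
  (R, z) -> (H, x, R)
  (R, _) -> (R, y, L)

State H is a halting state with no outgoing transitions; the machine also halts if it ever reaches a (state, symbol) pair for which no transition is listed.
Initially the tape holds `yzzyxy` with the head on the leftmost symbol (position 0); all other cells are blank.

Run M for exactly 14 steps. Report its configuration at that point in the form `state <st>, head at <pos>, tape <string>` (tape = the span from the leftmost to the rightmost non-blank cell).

state Q, head at 1, tape yyzyxy

P | _[y]zzyxy   read y → write y, move R, go to P
P | _y[z]zyxy   read z → write y, move R, go to Q
Q | _yy[z]yxy   read z → write y, move S, go to Q
Q | _yy[y]yxy   read y → write z, move L, go to Q
Q | _y[y]zyxy   read y → write z, move L, go to Q
Q | _[y]zzyxy   read y → write z, move L, go to Q
Q | [_]zzzyxy   read _ → write _, move R, go to P
P | _[z]zzyxy   read z → write y, move R, go to Q
Q | _y[z]zyxy   read z → write y, move S, go to Q
Q | _y[y]zyxy   read y → write z, move L, go to Q
Q | _[y]zzyxy   read y → write z, move L, go to Q
Q | [_]zzzyxy   read _ → write _, move R, go to P
P | _[z]zzyxy   read z → write y, move R, go to Q
Q | _y[z]zyxy   read z → write y, move S, go to Q
Q | _y[y]zyxy
After 14 steps: state Q, head at 1, tape yyzyxy.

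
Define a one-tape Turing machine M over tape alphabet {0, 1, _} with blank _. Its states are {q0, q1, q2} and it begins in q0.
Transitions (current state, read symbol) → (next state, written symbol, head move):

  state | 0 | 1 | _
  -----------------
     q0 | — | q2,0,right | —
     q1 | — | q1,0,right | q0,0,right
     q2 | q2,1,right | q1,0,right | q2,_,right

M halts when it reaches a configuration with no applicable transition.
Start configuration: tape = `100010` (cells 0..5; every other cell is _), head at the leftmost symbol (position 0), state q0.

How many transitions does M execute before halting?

q0 | [1]00010   read 1 → write 0, move right, go to q2
q2 | 0[0]0010   read 0 → write 1, move right, go to q2
q2 | 01[0]010   read 0 → write 1, move right, go to q2
q2 | 011[0]10   read 0 → write 1, move right, go to q2
q2 | 0111[1]0   read 1 → write 0, move right, go to q1
q1 | 01110[0]
M halts after 5 transitions.

5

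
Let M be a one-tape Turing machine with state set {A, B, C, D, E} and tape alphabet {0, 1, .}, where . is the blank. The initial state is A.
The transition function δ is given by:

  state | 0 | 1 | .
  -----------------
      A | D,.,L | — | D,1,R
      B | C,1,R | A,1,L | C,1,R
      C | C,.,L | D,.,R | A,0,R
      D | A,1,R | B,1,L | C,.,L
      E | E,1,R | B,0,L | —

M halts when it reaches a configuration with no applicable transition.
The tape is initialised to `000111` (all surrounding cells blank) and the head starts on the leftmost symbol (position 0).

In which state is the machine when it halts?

state=A head=0 tape=..[0]00111   (A,0)→(D,.,L)
state=D head=-1 tape=.[.].00111   (D,.)→(C,.,L)
state=C head=-2 tape=[.]..00111   (C,.)→(A,0,R)
state=A head=-1 tape=0[.].00111   (A,.)→(D,1,R)
state=D head=0 tape=01[.]00111   (D,.)→(C,.,L)
state=C head=-1 tape=0[1].00111   (C,1)→(D,.,R)
state=D head=0 tape=0.[.]00111   (D,.)→(C,.,L)
state=C head=-1 tape=0[.].00111   (C,.)→(A,0,R)
state=A head=0 tape=00[.]00111   (A,.)→(D,1,R)
state=D head=1 tape=001[0]0111   (D,0)→(A,1,R)
state=A head=2 tape=0011[0]111   (A,0)→(D,.,L)
state=D head=1 tape=001[1].111   (D,1)→(B,1,L)
state=B head=0 tape=00[1]1.111   (B,1)→(A,1,L)
state=A head=-1 tape=0[0]11.111   (A,0)→(D,.,L)
state=D head=-2 tape=[0].11.111   (D,0)→(A,1,R)
state=A head=-1 tape=1[.]11.111   (A,.)→(D,1,R)
state=D head=0 tape=11[1]1.111   (D,1)→(B,1,L)
state=B head=-1 tape=1[1]11.111   (B,1)→(A,1,L)
state=A head=-2 tape=[1]111.111
No transition is defined for (A, 1); M halts in state A.

A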